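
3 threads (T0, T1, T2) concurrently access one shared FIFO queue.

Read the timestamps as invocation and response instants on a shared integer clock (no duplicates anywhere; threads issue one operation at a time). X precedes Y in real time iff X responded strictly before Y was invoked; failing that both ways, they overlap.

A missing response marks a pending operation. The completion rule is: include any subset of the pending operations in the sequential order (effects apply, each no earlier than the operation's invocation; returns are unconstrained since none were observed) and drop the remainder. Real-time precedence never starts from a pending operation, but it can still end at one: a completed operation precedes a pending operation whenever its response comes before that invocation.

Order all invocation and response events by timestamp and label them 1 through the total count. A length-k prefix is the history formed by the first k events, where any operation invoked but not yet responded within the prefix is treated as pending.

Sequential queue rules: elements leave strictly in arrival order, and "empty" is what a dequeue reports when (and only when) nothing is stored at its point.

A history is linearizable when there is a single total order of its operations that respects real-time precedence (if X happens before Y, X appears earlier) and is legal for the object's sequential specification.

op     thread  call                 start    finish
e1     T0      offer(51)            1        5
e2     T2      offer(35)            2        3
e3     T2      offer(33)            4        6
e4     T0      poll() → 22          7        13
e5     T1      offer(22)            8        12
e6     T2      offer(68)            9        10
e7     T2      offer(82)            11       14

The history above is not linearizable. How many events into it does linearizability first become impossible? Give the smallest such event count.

13

events 1..12 are still linearizable — one witness is e1, e2, e3, e4, e5, e6:
1. e1 offer(51), leaving queue <51>
2. e2 offer(35), leaving queue <51,35>
3. e3 offer(33), leaving queue <51,35,33>
4. e4 poll() (pending, included), leaving queue <35,33>
5. e5 offer(22), leaving queue <35,33,22>
6. e6 offer(68), leaving queue <35,33,22,68>
with event 13 included (e4 responding at time 13), all real-time-consistent orders fail
no completion choice of the 1 pending operation (e7) rescues it — every subset was tried
sample order e1, e2, e3, e4, e5, e6 (pending dropped) stalls at step 4 — e4 poll() → 22 has no legal effect
sample order e1, e2, e3, e4, e6, e5 (pending dropped) stalls at step 4 — e4 poll() → 22 has no legal effect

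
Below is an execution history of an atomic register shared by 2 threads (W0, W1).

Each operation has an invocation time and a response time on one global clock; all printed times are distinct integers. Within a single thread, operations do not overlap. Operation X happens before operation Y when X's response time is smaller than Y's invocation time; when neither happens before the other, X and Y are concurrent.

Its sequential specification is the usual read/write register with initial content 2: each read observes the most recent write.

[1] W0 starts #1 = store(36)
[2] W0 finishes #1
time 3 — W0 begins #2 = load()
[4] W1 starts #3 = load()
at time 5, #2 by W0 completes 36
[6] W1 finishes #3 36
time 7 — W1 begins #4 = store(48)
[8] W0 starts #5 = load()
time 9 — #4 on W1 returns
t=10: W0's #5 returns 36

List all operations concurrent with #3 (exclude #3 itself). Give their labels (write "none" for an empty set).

concurrent with #3 ([4,6]): every op whose interval crosses 4..6
#1 [1,2]: before
#2 [3,5]: concurrent
#4 [7,9]: after
#5 [8,10]: after

#2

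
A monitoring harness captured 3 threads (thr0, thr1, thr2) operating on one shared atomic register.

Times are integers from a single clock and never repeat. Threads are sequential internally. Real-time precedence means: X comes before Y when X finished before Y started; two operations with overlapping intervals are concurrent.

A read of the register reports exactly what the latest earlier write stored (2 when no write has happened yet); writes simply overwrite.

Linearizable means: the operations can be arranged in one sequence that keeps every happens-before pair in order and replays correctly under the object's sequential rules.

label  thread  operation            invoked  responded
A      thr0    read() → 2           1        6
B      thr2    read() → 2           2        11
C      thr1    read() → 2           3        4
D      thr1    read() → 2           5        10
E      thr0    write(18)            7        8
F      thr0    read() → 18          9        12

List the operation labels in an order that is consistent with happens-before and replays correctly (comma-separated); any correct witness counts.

step 1: A read() → 2 — value 2
step 2: B read() → 2 — value 2
step 3: C read() → 2 — value 2
step 4: D read() → 2 — value 2
step 5: E write(18) — value 18
step 6: F read() → 18 — value 18

A, B, C, D, E, F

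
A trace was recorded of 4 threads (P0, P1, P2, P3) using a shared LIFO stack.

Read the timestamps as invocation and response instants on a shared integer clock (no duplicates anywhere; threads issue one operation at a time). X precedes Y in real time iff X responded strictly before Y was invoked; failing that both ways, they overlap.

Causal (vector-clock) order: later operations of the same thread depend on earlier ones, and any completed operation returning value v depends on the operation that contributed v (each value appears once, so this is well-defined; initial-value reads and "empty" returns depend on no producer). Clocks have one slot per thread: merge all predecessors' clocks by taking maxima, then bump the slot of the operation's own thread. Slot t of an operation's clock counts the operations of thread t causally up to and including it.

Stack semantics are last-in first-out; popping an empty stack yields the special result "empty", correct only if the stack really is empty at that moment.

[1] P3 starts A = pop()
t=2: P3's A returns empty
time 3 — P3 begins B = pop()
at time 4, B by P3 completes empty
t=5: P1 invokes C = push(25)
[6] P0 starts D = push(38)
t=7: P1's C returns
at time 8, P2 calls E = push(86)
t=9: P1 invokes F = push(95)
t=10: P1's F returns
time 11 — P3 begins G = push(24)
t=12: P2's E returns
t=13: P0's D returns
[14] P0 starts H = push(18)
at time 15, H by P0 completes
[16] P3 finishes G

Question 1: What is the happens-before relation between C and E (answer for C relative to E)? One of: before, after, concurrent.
before

C spans [5,7], E spans [8,12]
resp(C)=7 < inv(E)=8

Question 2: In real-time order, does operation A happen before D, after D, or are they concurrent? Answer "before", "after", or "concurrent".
before

A spans [1,2], D spans [6,13]
resp(A)=2 < inv(D)=6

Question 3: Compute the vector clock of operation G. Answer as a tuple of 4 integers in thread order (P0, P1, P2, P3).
(0, 0, 0, 3)

A, invoked 1, has no incoming edges; only P3's bump applies → (0, 0, 0, 1)
E, invoked 8, has no incoming edges; only P2's bump applies → (0, 0, 1, 0)
C, invoked 5, has no incoming edges; only P1's bump applies → (0, 1, 0, 0)
D, invoked 6, has no incoming edges; only P0's bump applies → (1, 0, 0, 0)
B, invoked 3, takes VC(A)=(0, 0, 0, 1) under max, adds 1 for P3 → (0, 0, 0, 2)
F, invoked 9, takes VC(C)=(0, 1, 0, 0) under max, adds 1 for P1 → (0, 2, 0, 0)
H, invoked 14, takes VC(D)=(1, 0, 0, 0) under max, adds 1 for P0 → (2, 0, 0, 0)
G, invoked 11, takes VC(B)=(0, 0, 0, 2) under max, adds 1 for P3 → (0, 0, 0, 3)
target: VC(G) = (0, 0, 0, 3)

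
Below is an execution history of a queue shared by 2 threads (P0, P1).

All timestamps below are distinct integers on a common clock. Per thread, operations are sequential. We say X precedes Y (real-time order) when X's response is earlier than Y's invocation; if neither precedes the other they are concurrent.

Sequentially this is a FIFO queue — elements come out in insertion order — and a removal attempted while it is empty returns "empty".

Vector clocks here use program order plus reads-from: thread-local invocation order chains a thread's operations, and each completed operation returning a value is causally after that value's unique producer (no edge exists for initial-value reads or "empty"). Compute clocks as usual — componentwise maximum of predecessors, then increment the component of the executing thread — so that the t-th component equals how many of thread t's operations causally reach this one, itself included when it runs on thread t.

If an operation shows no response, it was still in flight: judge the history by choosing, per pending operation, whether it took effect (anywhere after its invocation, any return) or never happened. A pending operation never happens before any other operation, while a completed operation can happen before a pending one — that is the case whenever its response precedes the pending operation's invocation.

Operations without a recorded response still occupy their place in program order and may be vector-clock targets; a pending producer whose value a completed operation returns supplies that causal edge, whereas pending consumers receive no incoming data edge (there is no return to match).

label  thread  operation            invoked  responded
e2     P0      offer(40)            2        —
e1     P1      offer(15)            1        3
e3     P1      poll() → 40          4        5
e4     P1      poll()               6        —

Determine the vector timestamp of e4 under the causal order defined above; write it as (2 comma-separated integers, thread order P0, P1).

(1, 3)

invoked at 1, e1 has no predecessors; its own P1 bump gives (0, 1)
invoked at 2, e2 has no predecessors; its own P0 bump gives (1, 0)
merge at e3 (invoked 4): VC(e1)=(0, 1), VC(e2)=(1, 0), own-thread bump on P1 → (1, 2)
merge at e4 (invoked 6): VC(e3)=(1, 2), own-thread bump on P1 → (1, 3)
target: VC(e4) = (1, 3)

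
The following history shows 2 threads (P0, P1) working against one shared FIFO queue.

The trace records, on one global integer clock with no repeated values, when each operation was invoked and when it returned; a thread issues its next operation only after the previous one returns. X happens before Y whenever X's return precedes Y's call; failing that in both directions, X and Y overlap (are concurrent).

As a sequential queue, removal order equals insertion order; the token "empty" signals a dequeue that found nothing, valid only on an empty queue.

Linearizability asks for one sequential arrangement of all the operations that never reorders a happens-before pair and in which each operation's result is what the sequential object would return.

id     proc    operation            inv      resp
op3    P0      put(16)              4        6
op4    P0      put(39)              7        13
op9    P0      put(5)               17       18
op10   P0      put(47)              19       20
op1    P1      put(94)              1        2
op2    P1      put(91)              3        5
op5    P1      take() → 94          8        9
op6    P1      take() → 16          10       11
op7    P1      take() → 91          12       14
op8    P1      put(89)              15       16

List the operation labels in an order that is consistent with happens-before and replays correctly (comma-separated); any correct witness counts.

step 1: op1 put(94) — queue <94>
step 2: op3 put(16) — queue <94,16>
step 3: op2 put(91) — queue <94,16,91>
step 4: op4 put(39) — queue <94,16,91,39>
step 5: op5 take() → 94 — queue <16,91,39>
step 6: op6 take() → 16 — queue <91,39>
step 7: op7 take() → 91 — queue <39>
step 8: op8 put(89) — queue <39,89>
step 9: op9 put(5) — queue <39,89,5>
step 10: op10 put(47) — queue <39,89,5,47>

op1, op3, op2, op4, op5, op6, op7, op8, op9, op10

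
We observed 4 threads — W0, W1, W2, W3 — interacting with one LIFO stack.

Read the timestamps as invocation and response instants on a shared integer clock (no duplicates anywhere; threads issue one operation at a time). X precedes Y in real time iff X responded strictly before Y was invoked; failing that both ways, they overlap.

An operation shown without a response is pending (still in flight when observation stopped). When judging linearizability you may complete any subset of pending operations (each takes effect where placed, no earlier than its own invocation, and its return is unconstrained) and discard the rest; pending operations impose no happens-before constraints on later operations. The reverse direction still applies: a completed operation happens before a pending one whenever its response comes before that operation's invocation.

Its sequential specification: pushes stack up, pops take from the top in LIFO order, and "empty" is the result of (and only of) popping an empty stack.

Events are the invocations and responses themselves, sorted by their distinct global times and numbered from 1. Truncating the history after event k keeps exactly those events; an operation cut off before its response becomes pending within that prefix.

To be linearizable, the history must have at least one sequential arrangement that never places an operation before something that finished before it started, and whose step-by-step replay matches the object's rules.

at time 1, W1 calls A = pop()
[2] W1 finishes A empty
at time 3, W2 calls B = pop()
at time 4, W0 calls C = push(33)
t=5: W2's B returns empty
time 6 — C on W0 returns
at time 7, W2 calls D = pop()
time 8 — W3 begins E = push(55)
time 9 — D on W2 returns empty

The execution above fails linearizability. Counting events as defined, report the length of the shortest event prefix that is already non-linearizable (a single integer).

9

one valid order for events 1..8 is A, B, C:
1. A pop() → empty, leaving stack <>
2. B pop() → empty, leaving stack <>
3. C push(33), leaving stack <33>
event 9 — D's response, time 9 — after it, nothing linearizes
include/drop combinations of the 1 pending operation (E) were all tried; none helps
one such order, A, B, C, D (pending dropped), breaks at step 4 where D pop() → empty is illegal
one such order, A, C, B, D (pending dropped), breaks at step 3 where B pop() → empty is illegal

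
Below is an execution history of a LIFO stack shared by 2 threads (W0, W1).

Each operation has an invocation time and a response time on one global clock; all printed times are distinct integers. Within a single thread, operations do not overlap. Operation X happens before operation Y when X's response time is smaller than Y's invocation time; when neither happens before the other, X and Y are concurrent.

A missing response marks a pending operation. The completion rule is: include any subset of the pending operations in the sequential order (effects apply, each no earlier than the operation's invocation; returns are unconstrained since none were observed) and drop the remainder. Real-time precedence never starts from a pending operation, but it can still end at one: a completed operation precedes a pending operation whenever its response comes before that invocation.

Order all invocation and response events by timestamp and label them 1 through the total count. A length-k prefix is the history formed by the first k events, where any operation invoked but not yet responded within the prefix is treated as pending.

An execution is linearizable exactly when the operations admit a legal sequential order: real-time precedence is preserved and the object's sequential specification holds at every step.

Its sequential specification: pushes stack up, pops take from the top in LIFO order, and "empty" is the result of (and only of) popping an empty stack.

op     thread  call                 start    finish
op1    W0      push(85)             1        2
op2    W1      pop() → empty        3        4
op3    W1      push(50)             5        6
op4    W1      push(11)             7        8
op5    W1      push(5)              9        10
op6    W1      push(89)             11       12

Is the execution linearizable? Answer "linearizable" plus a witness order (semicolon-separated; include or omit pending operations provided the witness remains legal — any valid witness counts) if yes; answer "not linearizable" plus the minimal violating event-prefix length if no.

events 1..3 are fine; event 4 — the response of op2 at time 4 — makes the prefix non-linearizable
a single order respects real time; the 2 completed LIFO stack operations fail replay along it
take op1, op2: step 2 already fails, because op2 pop() → empty cannot occur there

not linearizable — minimal violating prefix: 4 events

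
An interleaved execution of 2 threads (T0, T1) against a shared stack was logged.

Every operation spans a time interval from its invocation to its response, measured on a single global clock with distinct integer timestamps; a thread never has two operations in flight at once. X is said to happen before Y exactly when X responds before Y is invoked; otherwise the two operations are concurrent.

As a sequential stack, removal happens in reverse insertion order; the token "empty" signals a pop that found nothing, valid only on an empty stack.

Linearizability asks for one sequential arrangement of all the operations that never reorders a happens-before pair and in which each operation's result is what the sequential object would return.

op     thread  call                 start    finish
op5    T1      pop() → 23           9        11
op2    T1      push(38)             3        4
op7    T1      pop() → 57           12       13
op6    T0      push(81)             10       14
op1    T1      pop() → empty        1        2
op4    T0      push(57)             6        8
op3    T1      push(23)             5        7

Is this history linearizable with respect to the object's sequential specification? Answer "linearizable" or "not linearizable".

linearizable

one valid linearization: op1, op2, op4, op3, op5, op7, op6
1. op1 pop() → empty, leaving stack <>
2. op2 push(38), leaving stack <38>
3. op4 push(57), leaving stack <38,57>
4. op3 push(23), leaving stack <38,57,23>
5. op5 pop() → 23, leaving stack <38,57>
6. op7 pop() → 57, leaving stack <38>
7. op6 push(81), leaving stack <38,81>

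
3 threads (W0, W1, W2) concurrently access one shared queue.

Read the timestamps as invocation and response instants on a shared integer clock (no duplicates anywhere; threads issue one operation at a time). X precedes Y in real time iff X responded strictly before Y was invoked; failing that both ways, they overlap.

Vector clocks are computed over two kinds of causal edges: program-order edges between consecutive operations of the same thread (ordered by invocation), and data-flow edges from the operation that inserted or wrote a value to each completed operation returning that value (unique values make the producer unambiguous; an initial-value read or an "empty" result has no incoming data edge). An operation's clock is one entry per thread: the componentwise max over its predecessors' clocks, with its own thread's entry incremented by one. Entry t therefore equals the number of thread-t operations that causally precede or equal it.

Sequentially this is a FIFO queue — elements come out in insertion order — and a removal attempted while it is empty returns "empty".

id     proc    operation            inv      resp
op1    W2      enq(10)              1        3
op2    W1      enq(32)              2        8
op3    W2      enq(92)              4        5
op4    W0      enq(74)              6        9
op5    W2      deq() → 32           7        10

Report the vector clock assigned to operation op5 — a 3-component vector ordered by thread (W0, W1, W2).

(0, 1, 3)

root op op1, invoked 1: fresh clock plus W2's own tick → (0, 0, 1)
root op op2, invoked 2: fresh clock plus W1's own tick → (0, 1, 0)
root op op4, invoked 6: fresh clock plus W0's own tick → (1, 0, 0)
op3 (invocation 4): componentwise max over VC(op1)=(0, 0, 1), +1 at W2, giving (0, 0, 2)
op5 (invocation 7): componentwise max over VC(op2)=(0, 1, 0), VC(op3)=(0, 0, 2), +1 at W2, giving (0, 1, 3)
target: VC(op5) = (0, 1, 3)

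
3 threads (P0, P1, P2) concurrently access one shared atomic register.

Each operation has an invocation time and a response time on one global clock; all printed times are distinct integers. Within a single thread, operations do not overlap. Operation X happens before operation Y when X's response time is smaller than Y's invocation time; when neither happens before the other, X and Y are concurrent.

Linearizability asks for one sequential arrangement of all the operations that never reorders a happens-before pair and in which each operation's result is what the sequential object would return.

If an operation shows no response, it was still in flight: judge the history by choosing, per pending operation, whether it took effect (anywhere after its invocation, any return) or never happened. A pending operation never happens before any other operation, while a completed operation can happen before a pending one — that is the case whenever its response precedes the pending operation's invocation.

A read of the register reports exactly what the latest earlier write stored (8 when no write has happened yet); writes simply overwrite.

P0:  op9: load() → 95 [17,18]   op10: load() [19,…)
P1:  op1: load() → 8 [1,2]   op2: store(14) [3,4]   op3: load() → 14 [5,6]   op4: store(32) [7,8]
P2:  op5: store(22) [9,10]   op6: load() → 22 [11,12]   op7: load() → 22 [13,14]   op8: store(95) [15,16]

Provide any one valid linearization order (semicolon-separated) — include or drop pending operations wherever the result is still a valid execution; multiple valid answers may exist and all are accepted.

op1; op2; op3; op4; op5; op6; op7; op8; op9

step 1: op1 load() → 8 — value 8
step 2: op2 store(14) — value 14
step 3: op3 load() → 14 — value 14
step 4: op4 store(32) — value 32
step 5: op5 store(22) — value 22
step 6: op6 load() → 22 — value 22
step 7: op7 load() → 22 — value 22
step 8: op8 store(95) — value 95
step 9: op9 load() → 95 — value 95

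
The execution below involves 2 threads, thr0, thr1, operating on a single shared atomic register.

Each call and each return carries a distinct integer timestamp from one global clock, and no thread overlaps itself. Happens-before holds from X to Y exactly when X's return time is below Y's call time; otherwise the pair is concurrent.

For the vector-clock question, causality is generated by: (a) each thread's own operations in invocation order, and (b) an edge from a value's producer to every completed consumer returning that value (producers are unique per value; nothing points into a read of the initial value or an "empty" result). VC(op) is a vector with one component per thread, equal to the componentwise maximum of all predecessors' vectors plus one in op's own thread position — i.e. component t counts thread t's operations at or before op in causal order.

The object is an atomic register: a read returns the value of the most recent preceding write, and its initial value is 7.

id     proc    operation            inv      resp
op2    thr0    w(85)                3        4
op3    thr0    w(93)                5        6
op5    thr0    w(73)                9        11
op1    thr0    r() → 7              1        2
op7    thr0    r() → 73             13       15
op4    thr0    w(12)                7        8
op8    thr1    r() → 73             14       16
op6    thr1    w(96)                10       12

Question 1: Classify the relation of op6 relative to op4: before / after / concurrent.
after

op6 spans [10,12], op4 spans [7,8]
resp(op4)=8 < inv(op6)=10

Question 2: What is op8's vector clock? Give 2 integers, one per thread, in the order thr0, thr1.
(5, 2)

op6 (invocation 10): nothing precedes it; thr1's component alone gives (0, 1)
op1 (invocation 1): nothing precedes it; thr0's component alone gives (1, 0)
op2, invoked 3, takes VC(op1)=(1, 0) under max, adds 1 for thr0 → (2, 0)
op3, invoked 5, takes VC(op2)=(2, 0) under max, adds 1 for thr0 → (3, 0)
op4, invoked 7, takes VC(op3)=(3, 0) under max, adds 1 for thr0 → (4, 0)
op5, invoked 9, takes VC(op4)=(4, 0) under max, adds 1 for thr0 → (5, 0)
op7, invoked 13, takes VC(op5)=(5, 0) under max, adds 1 for thr0 → (6, 0)
op8, invoked 14, takes VC(op5)=(5, 0), VC(op6)=(0, 1) under max, adds 1 for thr1 → (5, 2)
target: VC(op8) = (5, 2)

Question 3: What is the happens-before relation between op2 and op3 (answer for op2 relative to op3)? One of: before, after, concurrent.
before

op2 spans [3,4], op3 spans [5,6]
resp(op2)=4 < inv(op3)=5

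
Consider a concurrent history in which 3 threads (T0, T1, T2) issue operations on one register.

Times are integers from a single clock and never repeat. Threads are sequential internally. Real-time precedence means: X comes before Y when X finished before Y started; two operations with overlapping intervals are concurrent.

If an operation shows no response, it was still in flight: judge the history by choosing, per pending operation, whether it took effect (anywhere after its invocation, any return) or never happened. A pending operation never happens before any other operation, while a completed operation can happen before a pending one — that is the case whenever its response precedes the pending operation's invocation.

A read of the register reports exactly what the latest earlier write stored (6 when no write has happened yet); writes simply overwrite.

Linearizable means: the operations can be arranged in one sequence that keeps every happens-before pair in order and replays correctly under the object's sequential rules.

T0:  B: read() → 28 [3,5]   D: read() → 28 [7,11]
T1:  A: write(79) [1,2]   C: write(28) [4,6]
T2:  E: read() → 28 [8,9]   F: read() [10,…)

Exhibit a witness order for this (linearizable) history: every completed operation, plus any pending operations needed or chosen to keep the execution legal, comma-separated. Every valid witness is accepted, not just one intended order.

step 1: A write(79) — value 79
step 2: C write(28) — value 28
step 3: B read() → 28 — value 28
step 4: D read() → 28 — value 28
step 5: E read() → 28 — value 28

A, C, B, D, E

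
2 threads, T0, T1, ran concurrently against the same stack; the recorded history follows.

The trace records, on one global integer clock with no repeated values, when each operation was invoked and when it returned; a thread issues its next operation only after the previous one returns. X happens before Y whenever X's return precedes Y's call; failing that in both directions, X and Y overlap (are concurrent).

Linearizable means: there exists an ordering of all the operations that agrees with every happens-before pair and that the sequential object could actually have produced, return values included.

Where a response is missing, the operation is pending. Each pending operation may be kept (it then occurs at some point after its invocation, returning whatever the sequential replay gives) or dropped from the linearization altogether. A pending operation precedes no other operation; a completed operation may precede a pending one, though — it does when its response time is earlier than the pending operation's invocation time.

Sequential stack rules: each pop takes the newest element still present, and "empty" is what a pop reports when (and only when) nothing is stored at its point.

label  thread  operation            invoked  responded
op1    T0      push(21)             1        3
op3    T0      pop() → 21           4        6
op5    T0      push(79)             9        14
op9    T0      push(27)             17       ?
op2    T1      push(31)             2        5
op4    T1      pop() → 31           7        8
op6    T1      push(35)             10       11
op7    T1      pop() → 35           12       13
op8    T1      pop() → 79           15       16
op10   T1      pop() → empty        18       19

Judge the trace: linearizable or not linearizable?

linearizable

a witness: op1, op3, op2, op4, op5, op6, op7, op8, op10
after step 1 (op1 push(21)): stack <21>
after step 2 (op3 pop() → 21): stack <>
after step 3 (op2 push(31)): stack <31>
after step 4 (op4 pop() → 31): stack <>
after step 5 (op5 push(79)): stack <79>
after step 6 (op6 push(35)): stack <79,35>
after step 7 (op7 pop() → 35): stack <79>
after step 8 (op8 pop() → 79): stack <>
after step 9 (op10 pop() → empty): stack <>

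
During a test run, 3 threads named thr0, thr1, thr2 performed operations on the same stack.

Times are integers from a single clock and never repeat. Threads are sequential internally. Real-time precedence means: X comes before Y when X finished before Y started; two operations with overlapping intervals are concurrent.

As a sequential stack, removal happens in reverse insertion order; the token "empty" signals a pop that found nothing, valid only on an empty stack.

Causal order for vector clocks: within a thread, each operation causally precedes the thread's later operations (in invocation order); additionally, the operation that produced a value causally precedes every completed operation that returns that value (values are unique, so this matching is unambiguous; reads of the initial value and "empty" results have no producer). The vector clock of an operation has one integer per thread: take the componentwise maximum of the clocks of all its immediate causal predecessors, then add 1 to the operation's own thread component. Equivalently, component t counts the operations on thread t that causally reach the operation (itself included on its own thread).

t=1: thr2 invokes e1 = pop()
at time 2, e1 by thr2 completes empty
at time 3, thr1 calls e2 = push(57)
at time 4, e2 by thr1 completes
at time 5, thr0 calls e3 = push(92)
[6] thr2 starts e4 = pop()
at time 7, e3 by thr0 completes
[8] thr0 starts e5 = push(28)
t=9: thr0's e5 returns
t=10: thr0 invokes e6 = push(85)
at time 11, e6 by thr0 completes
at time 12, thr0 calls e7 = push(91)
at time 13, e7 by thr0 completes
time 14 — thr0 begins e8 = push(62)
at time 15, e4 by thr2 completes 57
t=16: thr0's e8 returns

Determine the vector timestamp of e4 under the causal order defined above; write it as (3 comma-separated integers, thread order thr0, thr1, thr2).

invoked at 1, e1 has no predecessors; its own thr2 bump gives (0, 0, 1)
invoked at 3, e2 has no predecessors; its own thr1 bump gives (0, 1, 0)
invoked at 5, e3 has no predecessors; its own thr0 bump gives (1, 0, 0)
e5 (invocation 8): componentwise max over VC(e3)=(1, 0, 0), +1 at thr0, giving (2, 0, 0)
e4 (invocation 6): componentwise max over VC(e1)=(0, 0, 1), VC(e2)=(0, 1, 0), +1 at thr2, giving (0, 1, 2)
e6 (invocation 10): componentwise max over VC(e5)=(2, 0, 0), +1 at thr0, giving (3, 0, 0)
e7 (invocation 12): componentwise max over VC(e6)=(3, 0, 0), +1 at thr0, giving (4, 0, 0)
e8 (invocation 14): componentwise max over VC(e7)=(4, 0, 0), +1 at thr0, giving (5, 0, 0)
target: VC(e4) = (0, 1, 2)

(0, 1, 2)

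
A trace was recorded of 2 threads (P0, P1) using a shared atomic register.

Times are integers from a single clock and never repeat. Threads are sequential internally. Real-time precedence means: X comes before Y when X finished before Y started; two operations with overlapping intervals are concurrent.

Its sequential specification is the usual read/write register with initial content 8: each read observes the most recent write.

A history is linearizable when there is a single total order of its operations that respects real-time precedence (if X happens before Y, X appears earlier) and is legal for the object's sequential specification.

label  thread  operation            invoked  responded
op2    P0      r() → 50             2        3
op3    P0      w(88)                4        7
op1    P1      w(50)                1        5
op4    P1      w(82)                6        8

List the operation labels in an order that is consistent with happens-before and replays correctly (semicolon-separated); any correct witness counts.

after step 1 (op1 w(50)): value 50
after step 2 (op2 r() → 50): value 50
after step 3 (op3 w(88)): value 88
after step 4 (op4 w(82)): value 82

op1; op2; op3; op4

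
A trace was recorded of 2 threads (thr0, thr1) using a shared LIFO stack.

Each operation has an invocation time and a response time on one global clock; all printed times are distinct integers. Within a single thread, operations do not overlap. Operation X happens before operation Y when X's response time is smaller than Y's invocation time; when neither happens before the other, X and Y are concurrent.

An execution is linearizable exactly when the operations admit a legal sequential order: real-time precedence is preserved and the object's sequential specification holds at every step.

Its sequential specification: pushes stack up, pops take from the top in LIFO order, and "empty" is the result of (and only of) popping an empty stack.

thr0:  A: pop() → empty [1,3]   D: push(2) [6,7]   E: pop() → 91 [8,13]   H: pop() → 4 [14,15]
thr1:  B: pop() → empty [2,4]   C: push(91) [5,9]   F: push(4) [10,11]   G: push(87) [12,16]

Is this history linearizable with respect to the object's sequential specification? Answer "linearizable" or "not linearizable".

linearizable

one valid linearization: A, B, D, C, E, F, H, G
1. A pop() → empty, leaving stack <>
2. B pop() → empty, leaving stack <>
3. D push(2), leaving stack <2>
4. C push(91), leaving stack <2,91>
5. E pop() → 91, leaving stack <2>
6. F push(4), leaving stack <2,4>
7. H pop() → 4, leaving stack <2>
8. G push(87), leaving stack <2,87>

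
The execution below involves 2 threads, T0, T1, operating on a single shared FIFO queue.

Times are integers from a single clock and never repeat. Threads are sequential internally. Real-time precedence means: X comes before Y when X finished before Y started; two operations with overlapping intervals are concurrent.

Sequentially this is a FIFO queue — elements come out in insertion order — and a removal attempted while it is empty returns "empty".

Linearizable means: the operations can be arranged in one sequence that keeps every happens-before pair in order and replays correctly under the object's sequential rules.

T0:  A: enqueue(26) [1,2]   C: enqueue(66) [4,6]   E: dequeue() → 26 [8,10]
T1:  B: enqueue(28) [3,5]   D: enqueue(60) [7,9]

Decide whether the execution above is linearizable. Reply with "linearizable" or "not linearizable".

linearizable

one valid linearization: A, B, C, D, E
step 1: A enqueue(26) — queue <26>
step 2: B enqueue(28) — queue <26,28>
step 3: C enqueue(66) — queue <26,28,66>
step 4: D enqueue(60) — queue <26,28,66,60>
step 5: E dequeue() → 26 — queue <28,66,60>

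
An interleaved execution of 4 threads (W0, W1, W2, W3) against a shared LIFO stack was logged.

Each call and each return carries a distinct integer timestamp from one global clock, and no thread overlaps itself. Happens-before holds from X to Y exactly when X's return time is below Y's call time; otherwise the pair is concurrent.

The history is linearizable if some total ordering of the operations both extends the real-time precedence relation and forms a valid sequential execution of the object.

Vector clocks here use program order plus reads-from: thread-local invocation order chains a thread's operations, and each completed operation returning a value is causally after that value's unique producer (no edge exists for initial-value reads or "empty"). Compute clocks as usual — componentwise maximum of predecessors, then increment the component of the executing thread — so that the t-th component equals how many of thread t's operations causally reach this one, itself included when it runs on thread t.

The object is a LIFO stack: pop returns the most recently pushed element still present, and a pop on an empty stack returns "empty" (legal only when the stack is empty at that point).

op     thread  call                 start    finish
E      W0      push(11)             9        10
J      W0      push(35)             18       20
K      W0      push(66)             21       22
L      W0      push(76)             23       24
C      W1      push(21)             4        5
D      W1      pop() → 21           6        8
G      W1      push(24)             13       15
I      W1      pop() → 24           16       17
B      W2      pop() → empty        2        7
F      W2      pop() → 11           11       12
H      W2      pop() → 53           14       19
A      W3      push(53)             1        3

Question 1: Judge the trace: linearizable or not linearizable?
linearizable

a witness: B, A, C, D, E, F, G, I, H, J, K, L
step 1: B pop() → empty — stack <>
step 2: A push(53) — stack <53>
step 3: C push(21) — stack <53,21>
step 4: D pop() → 21 — stack <53>
step 5: E push(11) — stack <53,11>
step 6: F pop() → 11 — stack <53>
step 7: G push(24) — stack <53,24>
step 8: I pop() → 24 — stack <53>
step 9: H pop() → 53 — stack <>
step 10: J push(35) — stack <35>
step 11: K push(66) — stack <35,66>
step 12: L push(76) — stack <35,66,76>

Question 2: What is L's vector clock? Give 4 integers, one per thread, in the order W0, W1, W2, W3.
Answer: (4, 0, 0, 0)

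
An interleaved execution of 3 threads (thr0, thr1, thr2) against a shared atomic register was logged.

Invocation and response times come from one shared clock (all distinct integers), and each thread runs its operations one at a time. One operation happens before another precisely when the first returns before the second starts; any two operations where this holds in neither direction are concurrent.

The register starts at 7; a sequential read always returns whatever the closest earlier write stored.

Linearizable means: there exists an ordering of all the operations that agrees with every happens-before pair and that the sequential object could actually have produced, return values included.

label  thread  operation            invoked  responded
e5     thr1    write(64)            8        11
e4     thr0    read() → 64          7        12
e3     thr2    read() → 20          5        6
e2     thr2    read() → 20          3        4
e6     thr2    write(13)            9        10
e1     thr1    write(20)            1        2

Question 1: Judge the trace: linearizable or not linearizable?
linearizable

one valid linearization: e1, e2, e3, e5, e4, e6
step 1: e1 write(20) — value 20
step 2: e2 read() → 20 — value 20
step 3: e3 read() → 20 — value 20
step 4: e5 write(64) — value 64
step 5: e4 read() → 64 — value 64
step 6: e6 write(13) — value 13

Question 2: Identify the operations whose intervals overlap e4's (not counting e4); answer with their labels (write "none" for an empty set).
e5, e6

e4 spans [7,12]; an op avoiding the whole window 7..12 is ordered, any other is concurrent
e1 [1,2]: before
e2 [3,4]: before
e3 [5,6]: before
e5 [8,11]: concurrent
e6 [9,10]: concurrent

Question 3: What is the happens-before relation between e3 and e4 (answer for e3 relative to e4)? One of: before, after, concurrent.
before

e3 spans [5,6], e4 spans [7,12]
resp(e3)=6 < inv(e4)=7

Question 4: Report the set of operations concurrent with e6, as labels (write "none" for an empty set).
e4, e5

concurrent with e6 ([9,10]): every op whose interval crosses 9..10
e1 [1,2]: before
e2 [3,4]: before
e3 [5,6]: before
e4 [7,12]: concurrent
e5 [8,11]: concurrent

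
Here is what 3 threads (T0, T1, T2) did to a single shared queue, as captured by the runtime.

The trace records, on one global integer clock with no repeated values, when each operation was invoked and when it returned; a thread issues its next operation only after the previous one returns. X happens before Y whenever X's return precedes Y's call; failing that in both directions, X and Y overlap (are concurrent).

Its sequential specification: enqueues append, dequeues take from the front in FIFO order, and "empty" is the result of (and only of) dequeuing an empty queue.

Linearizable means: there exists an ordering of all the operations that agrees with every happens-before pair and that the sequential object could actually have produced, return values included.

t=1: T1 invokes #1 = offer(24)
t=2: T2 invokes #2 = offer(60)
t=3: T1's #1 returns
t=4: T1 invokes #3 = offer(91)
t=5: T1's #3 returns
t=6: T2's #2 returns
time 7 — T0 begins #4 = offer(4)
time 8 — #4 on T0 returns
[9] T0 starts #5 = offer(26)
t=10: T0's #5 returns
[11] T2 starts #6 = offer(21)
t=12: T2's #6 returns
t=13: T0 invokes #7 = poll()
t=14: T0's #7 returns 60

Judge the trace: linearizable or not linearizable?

a witness: #2, #1, #3, #4, #5, #6, #7
after step 1 (#2 offer(60)): queue <60>
after step 2 (#1 offer(24)): queue <60,24>
after step 3 (#3 offer(91)): queue <60,24,91>
after step 4 (#4 offer(4)): queue <60,24,91,4>
after step 5 (#5 offer(26)): queue <60,24,91,4,26>
after step 6 (#6 offer(21)): queue <60,24,91,4,26,21>
after step 7 (#7 poll() → 60): queue <24,91,4,26,21>

linearizable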